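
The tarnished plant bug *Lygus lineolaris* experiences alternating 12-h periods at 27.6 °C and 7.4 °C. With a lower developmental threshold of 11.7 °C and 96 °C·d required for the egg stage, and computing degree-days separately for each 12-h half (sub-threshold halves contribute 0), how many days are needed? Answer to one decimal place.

12.1 days

Day half: max(0, 27.6 − 11.7) × 0.5 = 15.9 × 0.5 = 7.95 DD.
Night half: max(0, 7.4 − 11.7) × 0.5 = 0.0 × 0.5 = 0.00 DD.
Per 24 h: 7.95 DD/day.
Duration = 96 / 7.95 = 12.075 ≈ 12.1 days.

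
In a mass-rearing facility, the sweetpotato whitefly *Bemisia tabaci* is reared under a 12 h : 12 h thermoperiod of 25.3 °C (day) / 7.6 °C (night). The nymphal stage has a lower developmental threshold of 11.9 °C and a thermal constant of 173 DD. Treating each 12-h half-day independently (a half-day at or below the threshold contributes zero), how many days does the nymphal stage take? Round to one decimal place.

25.8 days

Day half: max(0, 25.3 − 11.9) × 0.5 = 13.4 × 0.5 = 6.70 DD.
Night half: max(0, 7.6 − 11.9) × 0.5 = 0.0 × 0.5 = 0.00 DD.
Per 24 h: 6.70 DD/day.
Duration = 173 / 6.70 = 25.821 ≈ 25.8 days.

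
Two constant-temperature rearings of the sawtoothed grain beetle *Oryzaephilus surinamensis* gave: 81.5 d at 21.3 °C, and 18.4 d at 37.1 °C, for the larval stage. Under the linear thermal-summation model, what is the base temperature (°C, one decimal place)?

16.7 °C

Linear rate model ⇒ the product D·(T − T_b) is constant across temperatures.
81.5·(21.3 − T_b) = 18.4·(37.1 − T_b)
T_b = (81.5·21.3 − 18.4·37.1) / (81.5 − 18.4) = 1053.31 / 63.1 = 16.693 °C ≈ 16.7 °C.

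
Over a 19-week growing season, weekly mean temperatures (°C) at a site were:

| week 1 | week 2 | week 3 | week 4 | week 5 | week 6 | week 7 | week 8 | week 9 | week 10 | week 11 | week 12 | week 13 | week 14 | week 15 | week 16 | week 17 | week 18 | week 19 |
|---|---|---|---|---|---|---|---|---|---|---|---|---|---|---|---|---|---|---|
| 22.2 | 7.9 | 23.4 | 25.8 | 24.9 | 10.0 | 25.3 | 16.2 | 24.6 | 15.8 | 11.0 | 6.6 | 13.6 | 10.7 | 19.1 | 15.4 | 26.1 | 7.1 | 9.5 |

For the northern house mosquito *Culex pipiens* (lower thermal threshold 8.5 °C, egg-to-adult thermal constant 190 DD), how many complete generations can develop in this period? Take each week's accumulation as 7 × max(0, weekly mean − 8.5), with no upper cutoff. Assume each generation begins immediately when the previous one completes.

Weekly DD (7 × max(0, T̄ − 8.5)): 95.9, 0.0, 104.3, 121.1, 114.8, 10.5, 117.6, 53.9, 112.7, 51.1, 17.5, 0.0, 35.7, 15.4, 74.2, 48.3, 123.2, 0.0, 7.0.
Season total = 1103.2 DD.
Complete generations = ⌊1103.2 / 190⌋ = 5.

5 generations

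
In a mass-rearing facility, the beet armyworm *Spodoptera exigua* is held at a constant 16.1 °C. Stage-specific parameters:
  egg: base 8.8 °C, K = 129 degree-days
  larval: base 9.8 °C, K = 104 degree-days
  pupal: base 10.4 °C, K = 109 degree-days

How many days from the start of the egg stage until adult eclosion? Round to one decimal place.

53.3 days

egg: 129 / (16.1 − 8.8) = 129 / 7.3 = 17.671 d.
larval: 104 / (16.1 − 9.8) = 104 / 6.3 = 16.508 d.
pupal: 109 / (16.1 − 10.4) = 109 / 5.7 = 19.123 d.
Sum = 53.302 ≈ 53.3 days.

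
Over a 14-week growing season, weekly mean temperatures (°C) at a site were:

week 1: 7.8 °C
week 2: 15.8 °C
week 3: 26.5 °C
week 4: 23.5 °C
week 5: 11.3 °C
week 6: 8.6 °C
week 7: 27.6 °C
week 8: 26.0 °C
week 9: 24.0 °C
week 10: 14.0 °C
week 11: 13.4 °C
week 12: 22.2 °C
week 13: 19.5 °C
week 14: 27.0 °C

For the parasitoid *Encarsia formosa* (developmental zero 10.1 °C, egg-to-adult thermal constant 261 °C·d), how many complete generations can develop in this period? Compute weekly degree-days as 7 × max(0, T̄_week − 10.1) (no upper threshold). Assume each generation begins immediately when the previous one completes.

3 generations

Weekly DD (7 × max(0, T̄ − 10.1)): 0.0, 39.9, 114.8, 93.8, 8.4, 0.0, 122.5, 111.3, 97.3, 27.3, 23.1, 84.7, 65.8, 118.3.
Season total = 907.2 DD.
Complete generations = ⌊907.2 / 261⌋ = 3.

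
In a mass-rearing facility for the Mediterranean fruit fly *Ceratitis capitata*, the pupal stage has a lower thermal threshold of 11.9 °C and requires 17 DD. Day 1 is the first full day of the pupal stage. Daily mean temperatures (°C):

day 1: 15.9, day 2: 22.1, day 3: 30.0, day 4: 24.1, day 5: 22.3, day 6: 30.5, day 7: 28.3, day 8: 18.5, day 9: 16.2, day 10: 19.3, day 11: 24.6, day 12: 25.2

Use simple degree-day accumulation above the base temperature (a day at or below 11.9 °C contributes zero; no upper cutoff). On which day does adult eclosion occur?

Daily DD above 11.9 °C: 4.0, 10.2, 18.1, 12.2, 10.4, 18.6, 16.4, 6.6, 4.3, 7.4, 12.7, 13.3.
Cumulative: 4.0, 14.2, 32.3, 44.5, 54.9, 73.5, 89.9, 96.5, 100.8, 108.2, 120.9, 134.2.
The total first reaches 17 DD on day 3.

day 3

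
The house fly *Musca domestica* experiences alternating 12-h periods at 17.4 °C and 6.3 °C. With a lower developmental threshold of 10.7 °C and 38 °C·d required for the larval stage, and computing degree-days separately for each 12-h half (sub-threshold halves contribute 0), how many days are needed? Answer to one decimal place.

11.3 days

Day half: max(0, 17.4 − 10.7) × 0.5 = 6.7 × 0.5 = 3.35 DD.
Night half: max(0, 6.3 − 10.7) × 0.5 = 0.0 × 0.5 = 0.00 DD.
Per 24 h: 3.35 DD/day.
Duration = 38 / 3.35 = 11.343 ≈ 11.3 days.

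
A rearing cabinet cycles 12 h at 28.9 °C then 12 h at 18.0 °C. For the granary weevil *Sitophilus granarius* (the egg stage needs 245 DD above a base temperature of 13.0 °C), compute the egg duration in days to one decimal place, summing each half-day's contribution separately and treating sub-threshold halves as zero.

Day half: max(0, 28.9 − 13.0) × 0.5 = 15.9 × 0.5 = 7.95 DD.
Night half: max(0, 18.0 − 13.0) × 0.5 = 5.0 × 0.5 = 2.50 DD.
Per 24 h: 10.45 DD/day.
Duration = 245 / 10.45 = 23.445 ≈ 23.4 days.

23.4 days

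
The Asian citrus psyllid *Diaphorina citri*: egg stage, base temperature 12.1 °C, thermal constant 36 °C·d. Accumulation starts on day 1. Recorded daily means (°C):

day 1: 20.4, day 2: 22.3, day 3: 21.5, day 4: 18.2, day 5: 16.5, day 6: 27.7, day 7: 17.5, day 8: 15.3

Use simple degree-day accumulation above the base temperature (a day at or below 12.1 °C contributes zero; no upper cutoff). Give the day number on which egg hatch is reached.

day 5

Daily DD above 12.1 °C: 8.3, 10.2, 9.4, 6.1, 4.4, 15.6, 5.4, 3.2.
Cumulative: 8.3, 18.5, 27.9, 34.0, 38.4, 54.0, 59.4, 62.6.
The total first reaches 36 DD on day 5.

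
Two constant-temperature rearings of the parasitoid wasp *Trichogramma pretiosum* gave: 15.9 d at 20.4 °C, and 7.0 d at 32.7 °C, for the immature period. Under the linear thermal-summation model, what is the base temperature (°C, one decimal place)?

10.7 °C

Equal thermal constants: D₁(T₁ − T_b) = D₂(T₂ − T_b).
15.9·(20.4 − T_b) = 7.0·(32.7 − T_b)
T_b = (15.9·20.4 − 7.0·32.7) / (15.9 − 7.0) = 95.46 / 8.9 = 10.726 °C ≈ 10.7 °C.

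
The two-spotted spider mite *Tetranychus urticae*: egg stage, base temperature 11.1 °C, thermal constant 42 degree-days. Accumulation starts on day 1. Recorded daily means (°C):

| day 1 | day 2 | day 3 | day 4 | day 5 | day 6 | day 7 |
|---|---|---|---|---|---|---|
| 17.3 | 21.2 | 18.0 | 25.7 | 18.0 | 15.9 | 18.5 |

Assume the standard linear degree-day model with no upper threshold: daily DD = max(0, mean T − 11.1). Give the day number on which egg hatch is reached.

day 5

Daily DD above 11.1 °C: 6.2, 10.1, 6.9, 14.6, 6.9, 4.8, 7.4.
Cumulative: 6.2, 16.3, 23.2, 37.8, 44.7, 49.5, 56.9.
The total first reaches 42 DD on day 5.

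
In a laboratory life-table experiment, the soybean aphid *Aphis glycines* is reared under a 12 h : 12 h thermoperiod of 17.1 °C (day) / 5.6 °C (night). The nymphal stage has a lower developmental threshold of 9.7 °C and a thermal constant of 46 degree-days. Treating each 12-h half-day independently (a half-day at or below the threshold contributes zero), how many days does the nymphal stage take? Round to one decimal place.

12.4 days

Day half: max(0, 17.1 − 9.7) × 0.5 = 7.4 × 0.5 = 3.70 DD.
Night half: max(0, 5.6 − 9.7) × 0.5 = 0.0 × 0.5 = 0.00 DD.
Per 24 h: 3.70 DD/day.
Duration = 46 / 3.70 = 12.432 ≈ 12.4 days.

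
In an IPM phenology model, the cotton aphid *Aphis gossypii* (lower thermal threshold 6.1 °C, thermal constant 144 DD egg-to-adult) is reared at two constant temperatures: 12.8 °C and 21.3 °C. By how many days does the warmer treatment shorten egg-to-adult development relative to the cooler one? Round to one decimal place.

12.0 days

At 12.8 °C: 144 / (12.8 − 6.1) = 144 / 6.7 = 21.493 d.
At 21.3 °C: 144 / (21.3 − 6.1) = 144 / 15.2 = 9.474 d.
Difference = |21.493 − 9.474| = 12.019 ≈ 12.0 days.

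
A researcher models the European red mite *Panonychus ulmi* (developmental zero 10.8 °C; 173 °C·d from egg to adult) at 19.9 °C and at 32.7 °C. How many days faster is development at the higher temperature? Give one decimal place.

11.1 days

At 19.9 °C: 173 / (19.9 − 10.8) = 173 / 9.1 = 19.011 d.
At 32.7 °C: 173 / (32.7 − 10.8) = 173 / 21.9 = 7.900 d.
Difference = |19.011 − 7.900| = 11.111 ≈ 11.1 days.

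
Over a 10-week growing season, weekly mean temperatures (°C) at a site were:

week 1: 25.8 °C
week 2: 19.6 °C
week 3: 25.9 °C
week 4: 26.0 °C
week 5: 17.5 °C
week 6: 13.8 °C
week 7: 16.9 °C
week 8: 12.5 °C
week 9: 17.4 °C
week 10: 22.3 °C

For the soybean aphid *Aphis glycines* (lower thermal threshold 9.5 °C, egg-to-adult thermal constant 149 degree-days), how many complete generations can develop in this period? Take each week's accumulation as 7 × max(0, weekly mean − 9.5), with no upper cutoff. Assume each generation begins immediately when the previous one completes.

4 generations

Weekly DD (7 × max(0, T̄ − 9.5)): 114.1, 70.7, 114.8, 115.5, 56.0, 30.1, 51.8, 21.0, 55.3, 89.6.
Season total = 718.9 DD.
Complete generations = ⌊718.9 / 149⌋ = 4.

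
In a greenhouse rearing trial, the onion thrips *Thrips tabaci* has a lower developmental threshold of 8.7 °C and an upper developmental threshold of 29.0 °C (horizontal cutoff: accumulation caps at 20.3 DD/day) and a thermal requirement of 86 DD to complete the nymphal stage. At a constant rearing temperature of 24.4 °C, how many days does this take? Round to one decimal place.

Daily accumulation = 24.4 − 8.7 = 15.7 DD/day.
Duration = 86 / 15.7 = 5.478 ≈ 5.5 days.

5.5 days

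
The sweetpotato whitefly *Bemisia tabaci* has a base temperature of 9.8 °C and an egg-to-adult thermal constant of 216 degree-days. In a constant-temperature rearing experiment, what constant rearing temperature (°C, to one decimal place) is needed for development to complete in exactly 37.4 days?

15.6 °C

Required daily accumulation = 216 / 37.4 = 5.775 DD/day.
T = T_base + 5.775 = 9.8 + 5.775 = 15.575 ≈ 15.6 °C.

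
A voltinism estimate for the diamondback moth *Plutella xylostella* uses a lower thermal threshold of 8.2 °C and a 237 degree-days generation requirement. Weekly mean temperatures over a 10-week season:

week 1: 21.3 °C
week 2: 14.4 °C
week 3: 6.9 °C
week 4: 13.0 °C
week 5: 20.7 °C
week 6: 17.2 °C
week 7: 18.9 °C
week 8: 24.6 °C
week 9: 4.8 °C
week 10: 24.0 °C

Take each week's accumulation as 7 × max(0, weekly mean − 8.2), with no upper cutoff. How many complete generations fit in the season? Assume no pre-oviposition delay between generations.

Weekly DD (7 × max(0, T̄ − 8.2)): 91.7, 43.4, 0.0, 33.6, 87.5, 63.0, 74.9, 114.8, 0.0, 110.6.
Season total = 619.5 DD.
Complete generations = ⌊619.5 / 237⌋ = 2.

2 generations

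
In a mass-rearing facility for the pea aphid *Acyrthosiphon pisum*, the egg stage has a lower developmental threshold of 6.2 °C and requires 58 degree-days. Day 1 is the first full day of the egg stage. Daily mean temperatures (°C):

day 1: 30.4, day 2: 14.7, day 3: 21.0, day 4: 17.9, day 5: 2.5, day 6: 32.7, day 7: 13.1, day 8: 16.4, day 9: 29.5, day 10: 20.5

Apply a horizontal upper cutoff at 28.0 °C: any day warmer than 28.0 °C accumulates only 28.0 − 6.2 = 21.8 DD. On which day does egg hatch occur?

Daily DD above 6.2 °C (capped at 21.8): 21.8, 8.5, 14.8, 11.7, 0.0, 21.8, 6.9, 10.2, 21.8, 14.3.
Cumulative: 21.8, 30.3, 45.1, 56.8, 56.8, 78.6, 85.5, 95.7, 117.5, 131.8.
The total first reaches 58 DD on day 6.

day 6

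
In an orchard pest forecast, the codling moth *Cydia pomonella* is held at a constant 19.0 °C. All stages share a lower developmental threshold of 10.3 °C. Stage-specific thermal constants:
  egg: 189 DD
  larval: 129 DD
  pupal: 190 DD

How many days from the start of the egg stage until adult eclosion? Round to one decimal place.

58.4 days

Daily accumulation at 19.0 °C = 19.0 − 10.3 = 8.7 DD/day.
Total K = 189 + 129 + 190 = 508 DD.
Total duration = 508 / 8.7 = 58.391 ≈ 58.4 days.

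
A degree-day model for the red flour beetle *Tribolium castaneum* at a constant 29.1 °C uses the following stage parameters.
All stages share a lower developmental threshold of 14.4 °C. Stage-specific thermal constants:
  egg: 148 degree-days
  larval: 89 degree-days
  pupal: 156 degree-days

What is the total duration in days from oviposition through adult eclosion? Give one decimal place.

26.7 days

Daily accumulation at 29.1 °C = 29.1 − 14.4 = 14.7 DD/day.
Total K = 148 + 89 + 156 = 393 DD.
Total duration = 393 / 14.7 = 26.735 ≈ 26.7 days.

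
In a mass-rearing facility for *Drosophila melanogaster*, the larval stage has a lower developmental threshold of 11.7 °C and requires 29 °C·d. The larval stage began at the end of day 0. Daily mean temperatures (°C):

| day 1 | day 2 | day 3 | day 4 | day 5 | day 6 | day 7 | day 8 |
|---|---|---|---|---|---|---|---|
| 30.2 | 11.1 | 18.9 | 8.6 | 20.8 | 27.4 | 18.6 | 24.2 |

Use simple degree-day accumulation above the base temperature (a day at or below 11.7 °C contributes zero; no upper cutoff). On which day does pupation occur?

day 5

Daily DD above 11.7 °C: 18.5, 0.0, 7.2, 0.0, 9.1, 15.7, 6.9, 12.5.
Cumulative: 18.5, 18.5, 25.7, 25.7, 34.8, 50.5, 57.4, 69.9.
The total first reaches 29 DD on day 5.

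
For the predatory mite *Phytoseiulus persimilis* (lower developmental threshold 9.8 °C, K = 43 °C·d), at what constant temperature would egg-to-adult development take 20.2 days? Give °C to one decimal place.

Required daily accumulation = 43 / 20.2 = 2.129 DD/day.
T = T_base + 2.129 = 9.8 + 2.129 = 11.929 ≈ 11.9 °C.

11.9 °C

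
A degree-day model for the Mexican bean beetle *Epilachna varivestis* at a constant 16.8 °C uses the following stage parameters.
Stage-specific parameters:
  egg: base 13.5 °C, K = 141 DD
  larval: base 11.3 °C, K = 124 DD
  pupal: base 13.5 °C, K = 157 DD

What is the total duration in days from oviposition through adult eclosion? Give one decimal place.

112.8 days

egg: 141 / (16.8 − 13.5) = 141 / 3.3 = 42.727 d.
larval: 124 / (16.8 − 11.3) = 124 / 5.5 = 22.545 d.
pupal: 157 / (16.8 − 13.5) = 157 / 3.3 = 47.576 d.
Sum = 112.848 ≈ 112.8 days.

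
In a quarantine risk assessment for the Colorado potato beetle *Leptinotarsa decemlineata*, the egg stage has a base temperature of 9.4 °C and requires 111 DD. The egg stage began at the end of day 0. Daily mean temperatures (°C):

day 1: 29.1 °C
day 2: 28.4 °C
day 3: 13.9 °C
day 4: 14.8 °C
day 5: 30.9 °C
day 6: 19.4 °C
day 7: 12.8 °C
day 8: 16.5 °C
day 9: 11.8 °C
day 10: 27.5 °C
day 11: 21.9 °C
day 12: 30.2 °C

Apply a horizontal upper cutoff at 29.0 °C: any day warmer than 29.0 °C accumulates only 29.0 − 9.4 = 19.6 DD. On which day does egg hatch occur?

Daily DD above 9.4 °C (capped at 19.6): 19.6, 19.0, 4.5, 5.4, 19.6, 10.0, 3.4, 7.1, 2.4, 18.1, 12.5, 19.6.
Cumulative: 19.6, 38.6, 43.1, 48.5, 68.1, 78.1, 81.5, 88.6, 91.0, 109.1, 121.6, 141.2.
The total first reaches 111 DD on day 11.

day 11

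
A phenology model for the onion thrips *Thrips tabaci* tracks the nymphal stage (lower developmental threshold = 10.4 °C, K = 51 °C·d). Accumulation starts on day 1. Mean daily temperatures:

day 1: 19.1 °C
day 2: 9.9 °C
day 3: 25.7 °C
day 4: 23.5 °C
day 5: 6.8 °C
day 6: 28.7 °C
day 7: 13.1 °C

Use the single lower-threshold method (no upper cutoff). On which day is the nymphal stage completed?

Daily DD above 10.4 °C: 8.7, 0.0, 15.3, 13.1, 0.0, 18.3, 2.7.
Cumulative: 8.7, 8.7, 24.0, 37.1, 37.1, 55.4, 58.1.
The total first reaches 51 DD on day 6.

day 6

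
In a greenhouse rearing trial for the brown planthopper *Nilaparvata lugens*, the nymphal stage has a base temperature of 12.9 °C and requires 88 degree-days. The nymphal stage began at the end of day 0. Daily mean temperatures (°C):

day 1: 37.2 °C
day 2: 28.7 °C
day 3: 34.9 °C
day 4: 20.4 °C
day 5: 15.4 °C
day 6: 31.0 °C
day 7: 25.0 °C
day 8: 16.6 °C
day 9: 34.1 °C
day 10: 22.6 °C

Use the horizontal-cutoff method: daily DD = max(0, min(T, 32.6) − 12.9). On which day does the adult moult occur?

day 7

Daily DD above 12.9 °C (capped at 19.7): 19.7, 15.8, 19.7, 7.5, 2.5, 18.1, 12.1, 3.7, 19.7, 9.7.
Cumulative: 19.7, 35.5, 55.2, 62.7, 65.2, 83.3, 95.4, 99.1, 118.8, 128.5.
The total first reaches 88 DD on day 7.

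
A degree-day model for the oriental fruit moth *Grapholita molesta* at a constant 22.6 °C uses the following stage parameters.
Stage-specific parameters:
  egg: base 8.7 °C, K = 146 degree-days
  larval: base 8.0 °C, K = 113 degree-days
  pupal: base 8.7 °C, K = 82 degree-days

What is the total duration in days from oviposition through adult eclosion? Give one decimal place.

24.1 days

egg: 146 / (22.6 − 8.7) = 146 / 13.9 = 10.504 d.
larval: 113 / (22.6 − 8.0) = 113 / 14.6 = 7.740 d.
pupal: 82 / (22.6 − 8.7) = 82 / 13.9 = 5.899 d.
Sum = 24.143 ≈ 24.1 days.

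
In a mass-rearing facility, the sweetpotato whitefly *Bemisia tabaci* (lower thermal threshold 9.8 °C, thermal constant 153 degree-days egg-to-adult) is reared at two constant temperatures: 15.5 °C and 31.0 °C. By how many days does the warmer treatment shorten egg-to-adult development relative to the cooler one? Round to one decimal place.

19.6 days

At 15.5 °C: 153 / (15.5 − 9.8) = 153 / 5.7 = 26.842 d.
At 31.0 °C: 153 / (31.0 − 9.8) = 153 / 21.2 = 7.217 d.
Difference = |26.842 − 7.217| = 19.625 ≈ 19.6 days.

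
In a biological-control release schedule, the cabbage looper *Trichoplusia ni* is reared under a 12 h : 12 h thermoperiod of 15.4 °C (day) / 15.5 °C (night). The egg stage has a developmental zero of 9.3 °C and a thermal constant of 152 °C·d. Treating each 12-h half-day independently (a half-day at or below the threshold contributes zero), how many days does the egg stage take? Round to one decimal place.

Day half: max(0, 15.4 − 9.3) × 0.5 = 6.1 × 0.5 = 3.05 DD.
Night half: max(0, 15.5 − 9.3) × 0.5 = 6.2 × 0.5 = 3.10 DD.
Per 24 h: 6.15 DD/day.
Duration = 152 / 6.15 = 24.715 ≈ 24.7 days.

24.7 days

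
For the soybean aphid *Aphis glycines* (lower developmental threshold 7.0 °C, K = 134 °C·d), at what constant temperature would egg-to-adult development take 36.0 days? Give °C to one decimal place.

10.7 °C

Required daily accumulation = 134 / 36.0 = 3.722 DD/day.
T = T_base + 3.722 = 7.0 + 3.722 = 10.722 ≈ 10.7 °C.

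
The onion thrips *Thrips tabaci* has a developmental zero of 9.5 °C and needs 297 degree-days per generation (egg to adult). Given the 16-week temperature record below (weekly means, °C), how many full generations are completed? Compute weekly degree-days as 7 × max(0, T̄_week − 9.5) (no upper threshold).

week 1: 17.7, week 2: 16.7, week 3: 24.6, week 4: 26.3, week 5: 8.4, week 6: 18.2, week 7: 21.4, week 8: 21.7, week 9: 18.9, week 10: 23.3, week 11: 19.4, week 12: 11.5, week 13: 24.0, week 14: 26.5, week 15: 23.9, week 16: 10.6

3 generations

Weekly DD (7 × max(0, T̄ − 9.5)): 57.4, 50.4, 105.7, 117.6, 0.0, 60.9, 83.3, 85.4, 65.8, 96.6, 69.3, 14.0, 101.5, 119.0, 100.8, 7.7.
Season total = 1135.4 DD.
Complete generations = ⌊1135.4 / 297⌋ = 3.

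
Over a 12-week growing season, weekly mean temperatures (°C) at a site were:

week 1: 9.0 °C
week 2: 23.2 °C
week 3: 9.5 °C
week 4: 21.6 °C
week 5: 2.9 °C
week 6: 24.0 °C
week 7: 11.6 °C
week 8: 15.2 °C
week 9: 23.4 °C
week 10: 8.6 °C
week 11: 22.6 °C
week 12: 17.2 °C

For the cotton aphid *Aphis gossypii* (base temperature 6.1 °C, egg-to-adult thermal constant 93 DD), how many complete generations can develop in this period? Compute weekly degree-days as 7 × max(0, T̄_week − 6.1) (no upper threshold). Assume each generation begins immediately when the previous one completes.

8 generations

Weekly DD (7 × max(0, T̄ − 6.1)): 20.3, 119.7, 23.8, 108.5, 0.0, 125.3, 38.5, 63.7, 121.1, 17.5, 115.5, 77.7.
Season total = 831.6 DD.
Complete generations = ⌊831.6 / 93⌋ = 8.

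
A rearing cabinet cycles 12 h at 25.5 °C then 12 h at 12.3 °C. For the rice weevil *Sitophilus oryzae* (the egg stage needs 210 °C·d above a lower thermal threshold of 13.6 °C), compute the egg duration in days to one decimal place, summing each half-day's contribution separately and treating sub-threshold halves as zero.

35.3 days

Day half: max(0, 25.5 − 13.6) × 0.5 = 11.9 × 0.5 = 5.95 DD.
Night half: max(0, 12.3 − 13.6) × 0.5 = 0.0 × 0.5 = 0.00 DD.
Per 24 h: 5.95 DD/day.
Duration = 210 / 5.95 = 35.294 ≈ 35.3 days.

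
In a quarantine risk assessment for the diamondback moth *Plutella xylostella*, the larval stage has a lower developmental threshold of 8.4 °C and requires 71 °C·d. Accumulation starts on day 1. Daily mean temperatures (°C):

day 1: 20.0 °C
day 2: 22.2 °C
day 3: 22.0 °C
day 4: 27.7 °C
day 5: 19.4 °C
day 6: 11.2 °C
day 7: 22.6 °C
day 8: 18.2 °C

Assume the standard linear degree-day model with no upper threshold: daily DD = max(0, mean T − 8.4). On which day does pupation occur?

Daily DD above 8.4 °C: 11.6, 13.8, 13.6, 19.3, 11.0, 2.8, 14.2, 9.8.
Cumulative: 11.6, 25.4, 39.0, 58.3, 69.3, 72.1, 86.3, 96.1.
The total first reaches 71 DD on day 6.

day 6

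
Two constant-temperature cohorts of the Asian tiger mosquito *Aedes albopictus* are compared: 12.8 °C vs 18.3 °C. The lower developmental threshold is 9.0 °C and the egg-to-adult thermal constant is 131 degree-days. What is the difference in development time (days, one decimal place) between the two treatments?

At 12.8 °C: 131 / (12.8 − 9.0) = 131 / 3.8 = 34.474 d.
At 18.3 °C: 131 / (18.3 − 9.0) = 131 / 9.3 = 14.086 d.
Difference = |34.474 − 14.086| = 20.388 ≈ 20.4 days.

20.4 days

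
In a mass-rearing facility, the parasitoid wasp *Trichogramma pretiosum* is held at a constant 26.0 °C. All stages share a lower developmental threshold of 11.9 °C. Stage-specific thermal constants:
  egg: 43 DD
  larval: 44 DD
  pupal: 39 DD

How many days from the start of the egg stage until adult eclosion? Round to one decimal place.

Daily accumulation at 26.0 °C = 26.0 − 11.9 = 14.1 DD/day.
Total K = 43 + 44 + 39 = 126 DD.
Total duration = 126 / 14.1 = 8.936 ≈ 8.9 days.

8.9 days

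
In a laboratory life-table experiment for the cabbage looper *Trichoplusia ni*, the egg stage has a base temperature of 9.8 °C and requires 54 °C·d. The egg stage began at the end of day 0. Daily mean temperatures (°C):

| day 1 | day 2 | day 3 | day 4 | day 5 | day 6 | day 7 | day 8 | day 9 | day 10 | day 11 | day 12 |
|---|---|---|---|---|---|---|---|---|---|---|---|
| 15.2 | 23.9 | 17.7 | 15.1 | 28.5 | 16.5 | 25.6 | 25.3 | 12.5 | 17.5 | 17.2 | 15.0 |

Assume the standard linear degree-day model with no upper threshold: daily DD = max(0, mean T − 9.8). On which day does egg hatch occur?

Daily DD above 9.8 °C: 5.4, 14.1, 7.9, 5.3, 18.7, 6.7, 15.8, 15.5, 2.7, 7.7, 7.4, 5.2.
Cumulative: 5.4, 19.5, 27.4, 32.7, 51.4, 58.1, 73.9, 89.4, 92.1, 99.8, 107.2, 112.4.
The total first reaches 54 DD on day 6.

day 6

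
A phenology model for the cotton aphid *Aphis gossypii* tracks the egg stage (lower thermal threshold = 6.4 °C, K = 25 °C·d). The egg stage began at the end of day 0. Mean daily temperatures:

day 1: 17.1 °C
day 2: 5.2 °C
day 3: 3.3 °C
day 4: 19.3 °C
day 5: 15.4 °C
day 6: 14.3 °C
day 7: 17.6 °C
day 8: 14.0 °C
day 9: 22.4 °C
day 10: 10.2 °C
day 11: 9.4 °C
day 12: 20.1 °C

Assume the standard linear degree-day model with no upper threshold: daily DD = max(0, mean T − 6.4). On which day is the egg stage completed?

Daily DD above 6.4 °C: 10.7, 0.0, 0.0, 12.9, 9.0, 7.9, 11.2, 7.6, 16.0, 3.8, 3.0, 13.7.
Cumulative: 10.7, 10.7, 10.7, 23.6, 32.6, 40.5, 51.7, 59.3, 75.3, 79.1, 82.1, 95.8.
The total first reaches 25 DD on day 5.

day 5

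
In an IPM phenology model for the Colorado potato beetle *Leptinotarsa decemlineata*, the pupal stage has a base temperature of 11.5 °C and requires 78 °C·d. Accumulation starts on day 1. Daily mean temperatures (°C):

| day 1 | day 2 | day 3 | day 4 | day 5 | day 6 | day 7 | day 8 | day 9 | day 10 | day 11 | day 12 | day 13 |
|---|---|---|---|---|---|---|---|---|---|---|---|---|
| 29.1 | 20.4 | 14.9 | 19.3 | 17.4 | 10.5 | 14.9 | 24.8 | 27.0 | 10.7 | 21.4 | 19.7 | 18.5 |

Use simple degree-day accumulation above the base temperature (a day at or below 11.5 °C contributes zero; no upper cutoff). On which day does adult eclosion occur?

day 11

Daily DD above 11.5 °C: 17.6, 8.9, 3.4, 7.8, 5.9, 0.0, 3.4, 13.3, 15.5, 0.0, 9.9, 8.2, 7.0.
Cumulative: 17.6, 26.5, 29.9, 37.7, 43.6, 43.6, 47.0, 60.3, 75.8, 75.8, 85.7, 93.9, 100.9.
The total first reaches 78 DD on day 11.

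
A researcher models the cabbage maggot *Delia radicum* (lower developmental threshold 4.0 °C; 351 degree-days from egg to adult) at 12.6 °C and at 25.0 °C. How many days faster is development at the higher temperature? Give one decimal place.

At 12.6 °C: 351 / (12.6 − 4.0) = 351 / 8.6 = 40.814 d.
At 25.0 °C: 351 / (25.0 − 4.0) = 351 / 21.0 = 16.714 d.
Difference = |40.814 − 16.714| = 24.100 ≈ 24.1 days.

24.1 days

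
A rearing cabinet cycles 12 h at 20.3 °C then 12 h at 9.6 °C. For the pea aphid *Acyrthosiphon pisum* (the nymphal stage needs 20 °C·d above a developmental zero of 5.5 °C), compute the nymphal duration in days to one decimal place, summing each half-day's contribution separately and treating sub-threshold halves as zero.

2.1 days

Day half: max(0, 20.3 − 5.5) × 0.5 = 14.8 × 0.5 = 7.40 DD.
Night half: max(0, 9.6 − 5.5) × 0.5 = 4.1 × 0.5 = 2.05 DD.
Per 24 h: 9.45 DD/day.
Duration = 20 / 9.45 = 2.116 ≈ 2.1 days.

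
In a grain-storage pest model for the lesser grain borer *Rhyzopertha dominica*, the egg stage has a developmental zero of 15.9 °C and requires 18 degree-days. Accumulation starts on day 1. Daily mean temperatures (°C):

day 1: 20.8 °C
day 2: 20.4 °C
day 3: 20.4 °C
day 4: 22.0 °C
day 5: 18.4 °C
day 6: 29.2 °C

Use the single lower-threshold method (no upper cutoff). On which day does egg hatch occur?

Daily DD above 15.9 °C: 4.9, 4.5, 4.5, 6.1, 2.5, 13.3.
Cumulative: 4.9, 9.4, 13.9, 20.0, 22.5, 35.8.
The total first reaches 18 DD on day 4.

day 4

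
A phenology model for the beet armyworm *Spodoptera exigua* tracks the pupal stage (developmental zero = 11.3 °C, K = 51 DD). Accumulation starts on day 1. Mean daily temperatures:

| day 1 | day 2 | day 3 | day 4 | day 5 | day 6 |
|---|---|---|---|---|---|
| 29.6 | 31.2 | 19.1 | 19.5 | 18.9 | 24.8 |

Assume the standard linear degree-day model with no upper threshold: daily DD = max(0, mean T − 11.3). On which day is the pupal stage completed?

day 4

Daily DD above 11.3 °C: 18.3, 19.9, 7.8, 8.2, 7.6, 13.5.
Cumulative: 18.3, 38.2, 46.0, 54.2, 61.8, 75.3.
The total first reaches 51 DD on day 4.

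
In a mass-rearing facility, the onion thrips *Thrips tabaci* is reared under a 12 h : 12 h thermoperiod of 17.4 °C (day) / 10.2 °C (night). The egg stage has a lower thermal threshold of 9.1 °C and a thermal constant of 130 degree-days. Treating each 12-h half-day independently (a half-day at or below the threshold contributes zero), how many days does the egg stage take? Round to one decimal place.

27.7 days

Day half: max(0, 17.4 − 9.1) × 0.5 = 8.3 × 0.5 = 4.15 DD.
Night half: max(0, 10.2 − 9.1) × 0.5 = 1.1 × 0.5 = 0.55 DD.
Per 24 h: 4.70 DD/day.
Duration = 130 / 4.70 = 27.660 ≈ 27.7 days.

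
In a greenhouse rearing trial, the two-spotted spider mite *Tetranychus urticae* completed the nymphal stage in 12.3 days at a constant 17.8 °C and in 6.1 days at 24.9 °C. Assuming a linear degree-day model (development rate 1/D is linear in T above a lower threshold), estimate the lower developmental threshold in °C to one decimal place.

Under the model K = D·(T − T_b), so D₁·(T₁ − T_b) = D₂·(T₂ − T_b).
12.3·(17.8 − T_b) = 6.1·(24.9 − T_b)
T_b = (12.3·17.8 − 6.1·24.9) / (12.3 − 6.1) = 67.05 / 6.2 = 10.815 °C ≈ 10.8 °C.

10.8 °C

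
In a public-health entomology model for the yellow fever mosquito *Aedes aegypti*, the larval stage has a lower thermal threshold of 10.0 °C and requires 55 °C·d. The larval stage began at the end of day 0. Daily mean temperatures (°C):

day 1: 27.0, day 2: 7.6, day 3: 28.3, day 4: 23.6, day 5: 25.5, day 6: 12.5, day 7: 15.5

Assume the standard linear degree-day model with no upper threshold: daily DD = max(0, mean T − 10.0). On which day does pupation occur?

day 5

Daily DD above 10.0 °C: 17.0, 0.0, 18.3, 13.6, 15.5, 2.5, 5.5.
Cumulative: 17.0, 17.0, 35.3, 48.9, 64.4, 66.9, 72.4.
The total first reaches 55 DD on day 5.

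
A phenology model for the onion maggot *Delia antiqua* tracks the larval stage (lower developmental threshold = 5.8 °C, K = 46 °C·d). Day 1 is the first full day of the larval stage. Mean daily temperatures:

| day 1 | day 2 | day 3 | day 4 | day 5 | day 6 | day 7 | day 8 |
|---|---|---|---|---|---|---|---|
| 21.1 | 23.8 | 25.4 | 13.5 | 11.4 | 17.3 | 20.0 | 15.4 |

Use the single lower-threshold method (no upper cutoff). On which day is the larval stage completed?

Daily DD above 5.8 °C: 15.3, 18.0, 19.6, 7.7, 5.6, 11.5, 14.2, 9.6.
Cumulative: 15.3, 33.3, 52.9, 60.6, 66.2, 77.7, 91.9, 101.5.
The total first reaches 46 DD on day 3.

day 3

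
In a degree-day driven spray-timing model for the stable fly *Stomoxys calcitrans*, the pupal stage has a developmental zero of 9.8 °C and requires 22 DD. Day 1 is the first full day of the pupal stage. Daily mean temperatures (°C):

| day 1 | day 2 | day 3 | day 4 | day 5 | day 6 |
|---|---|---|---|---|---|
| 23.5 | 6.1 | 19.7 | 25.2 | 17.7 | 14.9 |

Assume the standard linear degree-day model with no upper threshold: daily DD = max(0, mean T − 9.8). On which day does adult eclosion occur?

day 3

Daily DD above 9.8 °C: 13.7, 0.0, 9.9, 15.4, 7.9, 5.1.
Cumulative: 13.7, 13.7, 23.6, 39.0, 46.9, 52.0.
The total first reaches 22 DD on day 3.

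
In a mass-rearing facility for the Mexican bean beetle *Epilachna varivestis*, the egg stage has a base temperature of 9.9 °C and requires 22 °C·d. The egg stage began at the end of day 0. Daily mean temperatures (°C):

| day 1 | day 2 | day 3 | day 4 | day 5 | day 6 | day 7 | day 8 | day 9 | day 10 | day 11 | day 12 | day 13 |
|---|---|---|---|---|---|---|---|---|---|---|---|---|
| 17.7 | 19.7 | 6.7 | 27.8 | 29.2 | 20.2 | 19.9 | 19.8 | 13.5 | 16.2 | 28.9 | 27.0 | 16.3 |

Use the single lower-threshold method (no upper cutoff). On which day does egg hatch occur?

day 4

Daily DD above 9.9 °C: 7.8, 9.8, 0.0, 17.9, 19.3, 10.3, 10.0, 9.9, 3.6, 6.3, 19.0, 17.1, 6.4.
Cumulative: 7.8, 17.6, 17.6, 35.5, 54.8, 65.1, 75.1, 85.0, 88.6, 94.9, 113.9, 131.0, 137.4.
The total first reaches 22 DD on day 4.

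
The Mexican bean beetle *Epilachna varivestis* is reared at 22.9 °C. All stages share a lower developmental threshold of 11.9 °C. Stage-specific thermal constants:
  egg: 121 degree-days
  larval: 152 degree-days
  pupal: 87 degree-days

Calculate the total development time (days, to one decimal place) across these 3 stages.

32.7 days

Daily accumulation at 22.9 °C = 22.9 − 11.9 = 11.0 DD/day.
Total K = 121 + 152 + 87 = 360 DD.
Total duration = 360 / 11.0 = 32.727 ≈ 32.7 days.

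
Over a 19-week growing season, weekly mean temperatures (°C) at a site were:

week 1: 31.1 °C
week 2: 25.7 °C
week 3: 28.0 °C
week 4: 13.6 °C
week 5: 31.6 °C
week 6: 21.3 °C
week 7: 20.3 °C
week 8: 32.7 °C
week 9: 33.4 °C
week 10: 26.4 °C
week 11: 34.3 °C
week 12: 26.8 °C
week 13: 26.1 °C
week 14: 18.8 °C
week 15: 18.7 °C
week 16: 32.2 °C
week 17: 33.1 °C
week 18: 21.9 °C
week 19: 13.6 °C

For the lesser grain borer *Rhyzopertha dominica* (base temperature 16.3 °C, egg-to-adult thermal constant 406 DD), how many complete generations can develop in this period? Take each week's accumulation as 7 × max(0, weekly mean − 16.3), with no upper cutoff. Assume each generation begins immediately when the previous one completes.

3 generations

Weekly DD (7 × max(0, T̄ − 16.3)): 103.6, 65.8, 81.9, 0.0, 107.1, 35.0, 28.0, 114.8, 119.7, 70.7, 126.0, 73.5, 68.6, 17.5, 16.8, 111.3, 117.6, 39.2, 0.0.
Season total = 1297.1 DD.
Complete generations = ⌊1297.1 / 406⌋ = 3.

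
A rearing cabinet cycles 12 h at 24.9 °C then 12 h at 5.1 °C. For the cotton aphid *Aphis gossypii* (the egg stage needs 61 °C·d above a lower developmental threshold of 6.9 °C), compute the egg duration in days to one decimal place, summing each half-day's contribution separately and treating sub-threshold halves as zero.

6.8 days

Day half: max(0, 24.9 − 6.9) × 0.5 = 18.0 × 0.5 = 9.00 DD.
Night half: max(0, 5.1 − 6.9) × 0.5 = 0.0 × 0.5 = 0.00 DD.
Per 24 h: 9.00 DD/day.
Duration = 61 / 9.00 = 6.778 ≈ 6.8 days.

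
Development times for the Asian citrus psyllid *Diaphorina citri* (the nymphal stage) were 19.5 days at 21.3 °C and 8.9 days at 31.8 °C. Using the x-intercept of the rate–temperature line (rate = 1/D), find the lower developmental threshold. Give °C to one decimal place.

Equal thermal constants: D₁(T₁ − T_b) = D₂(T₂ − T_b).
19.5·(21.3 − T_b) = 8.9·(31.8 − T_b)
T_b = (19.5·21.3 − 8.9·31.8) / (19.5 − 8.9) = 132.33 / 10.6 = 12.484 °C ≈ 12.5 °C.

12.5 °C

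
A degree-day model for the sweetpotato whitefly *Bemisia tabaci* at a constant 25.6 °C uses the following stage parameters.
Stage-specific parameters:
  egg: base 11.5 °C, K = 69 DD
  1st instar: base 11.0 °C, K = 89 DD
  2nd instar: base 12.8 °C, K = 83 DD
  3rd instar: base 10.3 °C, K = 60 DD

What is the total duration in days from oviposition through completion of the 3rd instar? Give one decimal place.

egg: 69 / (25.6 − 11.5) = 69 / 14.1 = 4.894 d.
1st instar: 89 / (25.6 − 11.0) = 89 / 14.6 = 6.096 d.
2nd instar: 83 / (25.6 − 12.8) = 83 / 12.8 = 6.484 d.
3rd instar: 60 / (25.6 − 10.3) = 60 / 15.3 = 3.922 d.
Sum = 21.395 ≈ 21.4 days.

21.4 days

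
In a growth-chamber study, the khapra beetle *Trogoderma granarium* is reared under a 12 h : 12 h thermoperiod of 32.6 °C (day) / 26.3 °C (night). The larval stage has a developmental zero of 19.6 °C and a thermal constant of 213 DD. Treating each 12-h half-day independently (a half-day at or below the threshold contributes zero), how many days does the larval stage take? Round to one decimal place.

Day half: max(0, 32.6 − 19.6) × 0.5 = 13.0 × 0.5 = 6.50 DD.
Night half: max(0, 26.3 − 19.6) × 0.5 = 6.7 × 0.5 = 3.35 DD.
Per 24 h: 9.85 DD/day.
Duration = 213 / 9.85 = 21.624 ≈ 21.6 days.

21.6 days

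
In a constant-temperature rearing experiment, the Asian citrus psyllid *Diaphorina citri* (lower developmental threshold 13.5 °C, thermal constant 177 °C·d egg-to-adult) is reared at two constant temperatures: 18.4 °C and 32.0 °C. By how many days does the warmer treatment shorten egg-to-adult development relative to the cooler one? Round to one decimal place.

26.6 days

At 18.4 °C: 177 / (18.4 − 13.5) = 177 / 4.9 = 36.122 d.
At 32.0 °C: 177 / (32.0 − 13.5) = 177 / 18.5 = 9.568 d.
Difference = |36.122 − 9.568| = 26.555 ≈ 26.6 days.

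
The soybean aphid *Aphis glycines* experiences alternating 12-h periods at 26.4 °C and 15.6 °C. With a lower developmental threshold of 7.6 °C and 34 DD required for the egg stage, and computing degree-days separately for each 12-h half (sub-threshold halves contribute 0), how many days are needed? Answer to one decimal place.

Day half: max(0, 26.4 − 7.6) × 0.5 = 18.8 × 0.5 = 9.40 DD.
Night half: max(0, 15.6 − 7.6) × 0.5 = 8.0 × 0.5 = 4.00 DD.
Per 24 h: 13.40 DD/day.
Duration = 34 / 13.40 = 2.537 ≈ 2.5 days.

2.5 days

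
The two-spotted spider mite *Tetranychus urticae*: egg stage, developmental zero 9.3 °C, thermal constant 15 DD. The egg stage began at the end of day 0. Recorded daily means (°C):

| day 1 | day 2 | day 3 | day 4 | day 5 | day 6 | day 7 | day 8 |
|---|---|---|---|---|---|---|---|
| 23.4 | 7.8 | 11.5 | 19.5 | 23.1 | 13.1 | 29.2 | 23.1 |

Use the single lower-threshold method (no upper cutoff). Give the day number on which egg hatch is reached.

day 3

Daily DD above 9.3 °C: 14.1, 0.0, 2.2, 10.2, 13.8, 3.8, 19.9, 13.8.
Cumulative: 14.1, 14.1, 16.3, 26.5, 40.3, 44.1, 64.0, 77.8.
The total first reaches 15 DD on day 3.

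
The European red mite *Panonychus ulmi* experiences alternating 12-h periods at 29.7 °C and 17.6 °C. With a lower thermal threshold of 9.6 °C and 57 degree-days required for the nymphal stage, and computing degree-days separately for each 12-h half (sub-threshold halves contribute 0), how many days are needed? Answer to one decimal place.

4.1 days

Day half: max(0, 29.7 − 9.6) × 0.5 = 20.1 × 0.5 = 10.05 DD.
Night half: max(0, 17.6 − 9.6) × 0.5 = 8.0 × 0.5 = 4.00 DD.
Per 24 h: 14.05 DD/day.
Duration = 57 / 14.05 = 4.057 ≈ 4.1 days.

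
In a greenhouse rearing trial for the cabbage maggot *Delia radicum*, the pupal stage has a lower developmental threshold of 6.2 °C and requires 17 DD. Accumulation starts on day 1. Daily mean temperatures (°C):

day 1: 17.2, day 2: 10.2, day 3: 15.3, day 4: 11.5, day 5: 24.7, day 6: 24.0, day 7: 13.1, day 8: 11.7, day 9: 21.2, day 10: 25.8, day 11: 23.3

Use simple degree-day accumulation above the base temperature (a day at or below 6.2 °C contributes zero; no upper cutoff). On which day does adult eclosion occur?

day 3

Daily DD above 6.2 °C: 11.0, 4.0, 9.1, 5.3, 18.5, 17.8, 6.9, 5.5, 15.0, 19.6, 17.1.
Cumulative: 11.0, 15.0, 24.1, 29.4, 47.9, 65.7, 72.6, 78.1, 93.1, 112.7, 129.8.
The total first reaches 17 DD on day 3.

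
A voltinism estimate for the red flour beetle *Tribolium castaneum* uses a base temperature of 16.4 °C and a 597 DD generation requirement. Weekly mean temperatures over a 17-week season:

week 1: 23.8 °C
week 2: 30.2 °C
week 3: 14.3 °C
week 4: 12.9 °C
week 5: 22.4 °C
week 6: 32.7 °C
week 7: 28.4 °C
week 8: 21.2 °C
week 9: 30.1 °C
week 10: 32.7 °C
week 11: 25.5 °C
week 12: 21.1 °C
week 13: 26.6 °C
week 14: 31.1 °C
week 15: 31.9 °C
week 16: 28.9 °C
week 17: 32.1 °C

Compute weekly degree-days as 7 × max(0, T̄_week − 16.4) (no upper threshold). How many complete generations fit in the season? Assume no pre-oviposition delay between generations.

Weekly DD (7 × max(0, T̄ − 16.4)): 51.8, 96.6, 0.0, 0.0, 42.0, 114.1, 84.0, 33.6, 95.9, 114.1, 63.7, 32.9, 71.4, 102.9, 108.5, 87.5, 109.9.
Season total = 1208.9 DD.
Complete generations = ⌊1208.9 / 597⌋ = 2.

2 generations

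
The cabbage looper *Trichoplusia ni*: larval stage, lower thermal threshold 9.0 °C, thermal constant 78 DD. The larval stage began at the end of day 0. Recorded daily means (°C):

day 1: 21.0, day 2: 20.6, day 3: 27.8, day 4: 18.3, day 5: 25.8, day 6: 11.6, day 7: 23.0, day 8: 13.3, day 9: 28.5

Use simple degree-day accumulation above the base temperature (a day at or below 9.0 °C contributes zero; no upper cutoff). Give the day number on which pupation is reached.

day 7

Daily DD above 9.0 °C: 12.0, 11.6, 18.8, 9.3, 16.8, 2.6, 14.0, 4.3, 19.5.
Cumulative: 12.0, 23.6, 42.4, 51.7, 68.5, 71.1, 85.1, 89.4, 108.9.
The total first reaches 78 DD on day 7.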